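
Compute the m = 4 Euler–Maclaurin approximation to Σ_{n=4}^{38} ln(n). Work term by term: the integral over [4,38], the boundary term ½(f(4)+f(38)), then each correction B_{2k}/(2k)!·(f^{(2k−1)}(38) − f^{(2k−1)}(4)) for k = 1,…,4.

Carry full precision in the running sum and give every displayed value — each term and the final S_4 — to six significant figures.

The integral term ∫_4^38 ln(x) dx = 98.6831.
Boundary: ½(f(4) + f(38)) = ½(1.38629 + 3.63759) = 2.51194.
Integral + boundary = 101.195.
k=1: B_{2}/(2)! × [f^{(1)}(38) − f^{(1)}(4)] = 1/12 × (0.0263158 − 0.250000) = -0.0186404.
Partial sum through k=1: 101.176.
k=2: B_{4}/(4)! × [f^{(3)}(38) − f^{(3)}(4)] = −1/720 × (3.64485e-05 − 0.0312500) = 4.33522e-05.
Partial sum through k=2: 101.176.
k=3: B_{6}/(6)! × [f^{(5)}(38) − f^{(5)}(4)] = 1/30240 × (3.02896e-07 − 0.0234375) = -7.75040e-07.
Partial sum through k=3: 101.176.
k=4: B_{8}/(8)! × [f^{(7)}(38) − f^{(7)}(4)] = −1/1209600 × (6.29285e-09 − 0.0439453) = 3.63304e-08.

S_4 ≈ 101.176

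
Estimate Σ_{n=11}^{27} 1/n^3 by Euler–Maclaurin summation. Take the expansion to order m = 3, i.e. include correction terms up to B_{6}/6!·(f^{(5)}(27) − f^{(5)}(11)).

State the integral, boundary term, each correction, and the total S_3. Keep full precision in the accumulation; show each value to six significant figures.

The integral term ∫_11^27 1/x^3 dx = 0.00344636.
Boundary: ½(f(11) + f(27)) = ½(0.000751315 + 5.08053e-05) = 0.000401060.
So far: 0.00384742.
Correction k=1: B_{2}/2! · (f^{(1)}(27) − f^{(1)}(11)) = 1/12 · (-5.64503e-06 − (-0.000204904)) = 1.66049e-05.
After k=1: 0.00386403.
Correction k=2: B_{4}/4! · (f^{(3)}(27) − f^{(3)}(11)) = −1/720 · (-1.54870e-07 − (-3.38684e-05)) = -4.68244e-08.
After k=2: 0.00386398.
Correction k=3: B_{6}/6! · (f^{(5)}(27) − f^{(5)}(11)) = 1/30240 · (-8.92258e-09 − (-1.17560e-05)) = 3.88461e-10.

S_3 ≈ 0.00386398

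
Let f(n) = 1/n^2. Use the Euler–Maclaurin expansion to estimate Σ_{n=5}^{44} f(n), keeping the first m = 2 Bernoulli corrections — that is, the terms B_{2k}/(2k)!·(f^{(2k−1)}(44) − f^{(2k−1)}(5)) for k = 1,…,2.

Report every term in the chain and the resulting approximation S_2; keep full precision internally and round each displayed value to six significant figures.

Integral: ∫_5^44 1/x^2 dx = 0.177273.
Boundary: ½(f(5) + f(44)) = ½(0.0400000 + 0.000516529) = 0.0202583.
Running total after boundary: 0.197531.
k=1: B_{2}/(2)! × [f^{(1)}(44) − f^{(1)}(5)] = 1/12 × (-2.34786e-05 − (-0.0160000)) = 0.00133138.
Running total after k=1: 0.198862.
k=2: B_{4}/(4)! × [f^{(3)}(44) − f^{(3)}(5)] = −1/720 × (-1.45528e-07 − (-0.00768000)) = -1.06665e-05.

S_2 ≈ 0.198852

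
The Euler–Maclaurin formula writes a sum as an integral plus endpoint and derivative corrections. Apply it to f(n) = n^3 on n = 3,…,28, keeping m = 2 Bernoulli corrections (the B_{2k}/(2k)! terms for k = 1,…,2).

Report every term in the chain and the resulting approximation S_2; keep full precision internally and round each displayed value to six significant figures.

∫_3^28 x^3 dx evaluates to 153644.
½[f(3) + f(28)] = ½[27.0000 + 21952.0] = 10989.5.
Running total after boundary: 164633.
Correction k=1: B_{2}/2! · (f^{(1)}(28) − f^{(1)}(3)) = 1/12 · (2352.00 − 27.0000) = 193.750.
After k=1: 164827.
Correction k=2: B_{4}/4! · (f^{(3)}(28) − f^{(3)}(3)) = −1/720 · (6.00000 − 6.00000) = 0.00000.

S_2 ≈ 164827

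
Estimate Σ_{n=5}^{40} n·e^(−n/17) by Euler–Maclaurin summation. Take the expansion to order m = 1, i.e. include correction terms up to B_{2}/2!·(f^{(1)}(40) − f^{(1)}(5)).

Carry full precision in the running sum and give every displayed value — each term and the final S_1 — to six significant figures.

∫_5^40 x·e^(−x/17) dx evaluates to 186.559.
Endpoint term: (f(5) + f(40))/2 = (3.72594 + 3.80356)/2 = 3.76475.
Running total after boundary: 190.324.
Correction k=1: B_{2}/2! · (f^{(1)}(40) − f^{(1)}(5)) = 1/12 · (-0.128650 − 0.526016) = -0.0545555.

S_1 ≈ 190.270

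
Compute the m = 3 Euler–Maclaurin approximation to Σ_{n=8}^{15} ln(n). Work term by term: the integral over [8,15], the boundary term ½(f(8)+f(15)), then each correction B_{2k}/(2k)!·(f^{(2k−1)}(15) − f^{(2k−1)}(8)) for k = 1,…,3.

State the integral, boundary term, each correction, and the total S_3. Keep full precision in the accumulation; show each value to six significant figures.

S_3 ≈ 19.3741

The integral term ∫_8^15 ln(x) dx = 16.9852.
Boundary: ½(f(8) + f(15)) = ½(2.07944 + 2.70805) = 2.39375.
Integral + boundary = 19.3790.
Order-1 term: 1/12 · (0.0666667 − 0.125000) = -0.00486111.
Partial sum through k=1: 19.3741.
Order-2 term: −1/720 · (0.000592593 − 0.00390625) = 4.60230e-06.
Partial sum through k=2: 19.3741.
Order-3 term: 1/30240 · (3.16049e-05 − 0.000732422) = -2.31752e-08.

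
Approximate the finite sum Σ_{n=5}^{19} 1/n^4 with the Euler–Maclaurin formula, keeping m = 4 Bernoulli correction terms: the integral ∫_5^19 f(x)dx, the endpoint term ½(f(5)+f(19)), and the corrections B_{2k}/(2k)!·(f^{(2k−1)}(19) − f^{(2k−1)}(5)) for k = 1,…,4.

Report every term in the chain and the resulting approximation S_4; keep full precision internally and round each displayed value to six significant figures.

S_4 ≈ 0.00352641

Integral: ∫_5^19 1/x^4 dx = 0.00261807.
½[f(5) + f(19)] = ½[0.00160000 + 7.67336e-06] = 0.000803837.
Integral + boundary = 0.00342191.
Correction k=1: B_{2}/2! · (f^{(1)}(19) − f^{(1)}(5)) = 1/12 · (-1.61544e-06 − (-0.00128000)) = 0.000106532.
Partial sum through k=1: 0.00352844.
Correction k=2: B_{4}/4! · (f^{(3)}(19) − f^{(3)}(5)) = −1/720 · (-1.34247e-07 − (-0.00153600)) = -2.13315e-06.
Partial sum through k=2: 0.00352630.
Correction k=3: B_{6}/6! · (f^{(5)}(19) − f^{(5)}(5)) = 1/30240 · (-2.08251e-08 − (-0.00344064)) = 1.13777e-07.
Partial sum through k=3: 0.00352642.
Correction k=4: B_{8}/8! · (f^{(7)}(19) − f^{(7)}(5)) = −1/1209600 · (-5.19185e-09 − (-0.0123863)) = -1.02400e-08.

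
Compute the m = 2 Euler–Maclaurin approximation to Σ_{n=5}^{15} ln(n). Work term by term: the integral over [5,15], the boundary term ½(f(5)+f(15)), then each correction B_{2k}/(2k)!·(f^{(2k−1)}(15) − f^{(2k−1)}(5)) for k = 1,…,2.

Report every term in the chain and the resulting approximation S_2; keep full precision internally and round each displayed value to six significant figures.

The integral term ∫_5^15 ln(x) dx = 22.5736.
½[f(5) + f(15)] = ½[1.60944 + 2.70805] = 2.15874.
Integral + boundary = 24.7323.
Order-1 term: 1/12 · (0.0666667 − 0.200000) = -0.0111111.
Running total after k=1: 24.7212.
Order-2 term: −1/720 · (0.000592593 − 0.0160000) = 2.13992e-05.

S_2 ≈ 24.7212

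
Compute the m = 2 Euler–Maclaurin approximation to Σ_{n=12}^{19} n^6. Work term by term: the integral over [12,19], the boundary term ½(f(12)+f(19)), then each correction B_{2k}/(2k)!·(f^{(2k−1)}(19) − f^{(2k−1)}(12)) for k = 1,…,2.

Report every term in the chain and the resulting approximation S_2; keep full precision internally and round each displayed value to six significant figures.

The integral term ∫_12^19 x^6 dx = 1.22577e+08.
Boundary: ½(f(12) + f(19)) = ½(2.98598e+06 + 4.70459e+07) = 2.50159e+07.
Running total after boundary: 1.47593e+08.
Order-1 term: 1/12 · (1.48566e+07 − 1.49299e+06) = 1.11363e+06.
Partial sum through k=1: 1.48707e+08.
Order-2 term: −1/720 · (823080 − 207360) = -855.167.

S_2 ≈ 1.48706e+08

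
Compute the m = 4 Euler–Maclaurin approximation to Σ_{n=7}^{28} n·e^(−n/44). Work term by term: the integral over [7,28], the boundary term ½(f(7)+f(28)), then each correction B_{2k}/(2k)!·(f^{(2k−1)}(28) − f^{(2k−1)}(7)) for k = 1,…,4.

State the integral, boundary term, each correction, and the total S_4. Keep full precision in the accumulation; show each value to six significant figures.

S_4 ≈ 247.752

∫_7^28 x·e^(−x/44) dx evaluates to 237.402.
Boundary: ½(f(7) + f(28)) = ½(5.97043 + 14.8180) = 10.3942.
Running total after boundary: 247.796.
Order-1 term: 1/12 · (0.192441 − 0.717227) = -0.0437322.
Partial sum through k=1: 247.752.
Order-2 term: −1/720 · (0.000646109 − 0.00125158) = 8.40936e-07.
Partial sum through k=2: 247.752.
Order-3 term: 1/30240 · (6.16125e-07 − 1.10160e-06) = -1.60541e-11.
Partial sum through k=3: 247.752.
Order-4 term: −1/1209600 · (4.64109e-10 − 8.04091e-10) = 2.81070e-16.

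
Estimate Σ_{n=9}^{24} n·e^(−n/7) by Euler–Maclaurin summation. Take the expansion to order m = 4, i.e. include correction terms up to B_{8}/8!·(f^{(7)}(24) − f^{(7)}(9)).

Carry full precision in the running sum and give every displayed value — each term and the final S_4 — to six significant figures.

The integral term ∫_9^24 x·e^(−x/7) dx = 23.9247.
Boundary: ½(f(9) + f(24)) = ½(2.48808 + 0.778398) = 1.63324.
So far: 25.5580.
Correction k=1: B_{2}/2! · (f^{(1)}(24) − f^{(1)}(9)) = 1/12 · (-0.0787664 − (-0.0789866)) = 1.83452e-05.
Partial sum through k=1: 25.5580.
Correction k=2: B_{4}/4! · (f^{(3)}(24) − f^{(3)}(9)) = −1/720 · (-0.000283673 − 0.00967183) = 1.38271e-05.
Partial sum through k=2: 25.5580.
Correction k=3: B_{6}/6! · (f^{(5)}(24) − f^{(5)}(9)) = 1/30240 · (2.12272e-05 − 0.000427666) = -1.34404e-08.
Partial sum through k=3: 25.5580.
Correction k=4: B_{8}/8! · (f^{(7)}(24) − f^{(7)}(9)) = −1/1209600 · (9.84564e-07 − 1.34275e-05) = 1.02868e-11.

S_4 ≈ 25.5580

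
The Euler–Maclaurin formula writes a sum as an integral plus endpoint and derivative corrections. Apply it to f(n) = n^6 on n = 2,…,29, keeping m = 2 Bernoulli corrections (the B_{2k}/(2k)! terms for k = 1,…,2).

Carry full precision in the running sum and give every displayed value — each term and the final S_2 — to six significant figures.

∫_2^29 x^6 dx evaluates to 2.46427e+09.
Endpoint term: (f(2) + f(29))/2 = (64.0000 + 5.94823e+08)/2 = 2.97412e+08.
So far: 2.76168e+09.
Order-1 term: 1/12 · (1.23067e+08 − 192.000) = 1.02556e+07.
Partial sum through k=1: 2.77194e+09.
Order-2 term: −1/720 · (2.92668e+06 − 960.000) = -4063.50.

S_2 ≈ 2.77193e+09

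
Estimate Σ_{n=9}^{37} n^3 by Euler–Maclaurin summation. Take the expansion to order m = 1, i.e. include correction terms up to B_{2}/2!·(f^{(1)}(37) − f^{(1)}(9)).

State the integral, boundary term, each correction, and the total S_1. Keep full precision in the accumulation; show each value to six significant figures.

S_1 ≈ 492913

Integral: ∫_9^37 x^3 dx = 466900.
Endpoint term: (f(9) + f(37))/2 = (729.000 + 50653.0)/2 = 25691.0.
Integral + boundary = 492591.
k=1: B_{2}/(2)! × [f^{(1)}(37) − f^{(1)}(9)] = 1/12 × (4107.00 − 243.000) = 322.000.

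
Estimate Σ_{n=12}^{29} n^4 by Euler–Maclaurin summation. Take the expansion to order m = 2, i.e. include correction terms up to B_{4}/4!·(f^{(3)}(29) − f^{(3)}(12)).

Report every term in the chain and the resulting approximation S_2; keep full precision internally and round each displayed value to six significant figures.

∫_12^29 x^4 dx evaluates to 4.05246e+06.
Endpoint term: (f(12) + f(29))/2 = (20736.0 + 707281)/2 = 364008.
So far: 4.41647e+06.
Order-1 term: 1/12 · (97556.0 − 6912.00) = 7553.67.
Partial sum through k=1: 4.42403e+06.
Order-2 term: −1/720 · (696.000 − 288.000) = -0.566667.

S_2 ≈ 4.42402e+06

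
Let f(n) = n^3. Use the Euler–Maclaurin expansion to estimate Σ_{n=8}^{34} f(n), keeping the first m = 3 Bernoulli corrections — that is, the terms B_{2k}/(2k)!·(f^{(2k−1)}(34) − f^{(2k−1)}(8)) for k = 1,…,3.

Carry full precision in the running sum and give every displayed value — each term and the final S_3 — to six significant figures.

∫_8^34 x^3 dx evaluates to 333060.
Boundary: ½(f(8) + f(34)) = ½(512.000 + 39304.0) = 19908.0.
Integral + boundary = 352968.
Order-1 term: 1/12 · (3468.00 − 192.000) = 273.000.
Partial sum through k=1: 353241.
Order-2 term: −1/720 · (6.00000 − 6.00000) = 0.00000.
Partial sum through k=2: 353241.
Order-3 term: 1/30240 · (0.00000 − 0.00000) = 0.00000.

S_3 ≈ 353241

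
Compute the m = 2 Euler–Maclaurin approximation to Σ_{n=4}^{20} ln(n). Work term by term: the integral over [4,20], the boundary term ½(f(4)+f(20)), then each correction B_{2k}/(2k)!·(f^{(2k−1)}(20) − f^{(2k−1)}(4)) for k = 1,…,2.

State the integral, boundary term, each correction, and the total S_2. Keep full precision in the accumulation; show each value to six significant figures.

S_2 ≈ 40.5439

The integral term ∫_4^20 ln(x) dx = 38.3695.
Endpoint term: (f(4) + f(20))/2 = (1.38629 + 2.99573)/2 = 2.19101.
Integral + boundary = 40.5605.
k=1: B_{2}/(2)! × [f^{(1)}(20) − f^{(1)}(4)] = 1/12 × (0.0500000 − 0.250000) = -0.0166667.
Partial sum through k=1: 40.5438.
k=2: B_{4}/(4)! × [f^{(3)}(20) − f^{(3)}(4)] = −1/720 × (0.000250000 − 0.0312500) = 4.30556e-05.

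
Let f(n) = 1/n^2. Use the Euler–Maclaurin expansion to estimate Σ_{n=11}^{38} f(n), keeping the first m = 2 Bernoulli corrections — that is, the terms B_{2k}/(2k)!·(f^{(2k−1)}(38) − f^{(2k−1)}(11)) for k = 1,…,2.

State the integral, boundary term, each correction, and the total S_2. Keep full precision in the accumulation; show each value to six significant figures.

S_2 ≈ 0.0691938

Integral: ∫_11^38 1/x^2 dx = 0.0645933.
Boundary: ½(f(11) + f(38)) = ½(0.00826446 + 0.000692521) = 0.00447849.
So far: 0.0690718.
Correction k=1: B_{2}/2! · (f^{(1)}(38) − f^{(1)}(11)) = 1/12 · (-3.64485e-05 − (-0.00150263)) = 0.000122182.
After k=1: 0.0691940.
Correction k=2: B_{4}/4! · (f^{(3)}(38) − f^{(3)}(11)) = −1/720 · (-3.02896e-07 − (-0.000149021)) = -2.06553e-07.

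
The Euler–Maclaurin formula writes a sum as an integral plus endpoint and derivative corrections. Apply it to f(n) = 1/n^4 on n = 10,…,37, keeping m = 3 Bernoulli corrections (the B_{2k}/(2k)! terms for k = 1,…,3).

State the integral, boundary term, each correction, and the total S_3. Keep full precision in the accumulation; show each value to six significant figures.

S_3 ≈ 0.000380331

Integral: ∫_10^37 1/x^4 dx = 0.000326753.
½[f(10) + f(37)] = ½[0.000100000 + 5.33572e-07] = 5.02668e-05.
Running total after boundary: 0.000377019.
Correction k=1: B_{2}/2! · (f^{(1)}(37) − f^{(1)}(10)) = 1/12 · (-5.76835e-08 − (-4.00000e-05)) = 3.32853e-06.
Running total after k=1: 0.000380348.
Correction k=2: B_{4}/4! · (f^{(3)}(37) − f^{(3)}(10)) = −1/720 · (-1.26406e-09 − (-1.20000e-05)) = -1.66649e-08.
Running total after k=2: 0.000380331.
Correction k=3: B_{6}/6! · (f^{(5)}(37) − f^{(5)}(10)) = 1/30240 · (-5.17075e-11 − (-6.72000e-06)) = 2.22221e-10.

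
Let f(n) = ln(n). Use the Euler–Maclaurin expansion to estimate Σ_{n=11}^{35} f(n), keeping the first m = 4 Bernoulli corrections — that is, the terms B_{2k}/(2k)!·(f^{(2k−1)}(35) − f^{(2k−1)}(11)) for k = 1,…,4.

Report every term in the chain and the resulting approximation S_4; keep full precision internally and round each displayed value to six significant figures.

Integral: ∫_11^35 ln(x) dx = 74.0603.
½[f(11) + f(35)] = ½[2.39790 + 3.55535] = 2.97662.
So far: 77.0370.
Correction k=1: B_{2}/2! · (f^{(1)}(35) − f^{(1)}(11)) = 1/12 · (0.0285714 − 0.0909091) = -0.00519481.
Running total after k=1: 77.0318.
Correction k=2: B_{4}/4! · (f^{(3)}(35) − f^{(3)}(11)) = −1/720 · (4.66472e-05 − 0.00150263) = 2.02220e-06.
Running total after k=2: 77.0318.
Correction k=3: B_{6}/6! · (f^{(5)}(35) − f^{(5)}(11)) = 1/30240 · (4.56952e-07 − 0.000149021) = -4.91284e-09.
Running total after k=3: 77.0318.
Correction k=4: B_{8}/8! · (f^{(7)}(35) − f^{(7)}(11)) = −1/1209600 · (1.11907e-08 − 3.69474e-05) = 3.05359e-11.

S_4 ≈ 77.0318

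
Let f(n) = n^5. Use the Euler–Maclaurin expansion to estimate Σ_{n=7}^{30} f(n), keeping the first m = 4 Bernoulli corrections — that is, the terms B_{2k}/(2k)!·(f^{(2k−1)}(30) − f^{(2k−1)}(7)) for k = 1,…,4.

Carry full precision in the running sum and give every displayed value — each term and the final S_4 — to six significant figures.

S_4 ≈ 1.33975e+08

The integral term ∫_7^30 x^5 dx = 1.21480e+08.
½[f(7) + f(30)] = ½[16807.0 + 2.43000e+07] = 1.21584e+07.
Integral + boundary = 1.33639e+08.
k=1: B_{2}/(2)! × [f^{(1)}(30) − f^{(1)}(7)] = 1/12 × (4.05000e+06 − 12005.0) = 336500.
Running total after k=1: 1.33975e+08.
k=2: B_{4}/(4)! × [f^{(3)}(30) − f^{(3)}(7)] = −1/720 × (54000.0 − 2940.00) = -70.9167.
Running total after k=2: 1.33975e+08.
k=3: B_{6}/(6)! × [f^{(5)}(30) − f^{(5)}(7)] = 1/30240 × (120.000 − 120.000) = 0.00000.
Running total after k=3: 1.33975e+08.
k=4: B_{8}/(8)! × [f^{(7)}(30) − f^{(7)}(7)] = −1/1209600 × (0.00000 − 0.00000) = 0.00000.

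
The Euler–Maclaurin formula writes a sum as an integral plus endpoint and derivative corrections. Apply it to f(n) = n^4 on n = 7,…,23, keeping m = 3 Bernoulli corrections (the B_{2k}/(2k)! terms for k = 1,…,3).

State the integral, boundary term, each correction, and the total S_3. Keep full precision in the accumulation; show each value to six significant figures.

S_3 ≈ 1.42897e+06

∫_7^23 x^4 dx evaluates to 1.28391e+06.
½[f(7) + f(23)] = ½[2401.00 + 279841] = 141121.
So far: 1.42503e+06.
Correction k=1: B_{2}/2! · (f^{(1)}(23) − f^{(1)}(7)) = 1/12 · (48668.0 − 1372.00) = 3941.33.
Running total after k=1: 1.42897e+06.
Correction k=2: B_{4}/4! · (f^{(3)}(23) − f^{(3)}(7)) = −1/720 · (552.000 − 168.000) = -0.533333.
Running total after k=2: 1.42897e+06.
Correction k=3: B_{6}/6! · (f^{(5)}(23) − f^{(5)}(7)) = 1/30240 · (0.00000 − 0.00000) = 0.00000.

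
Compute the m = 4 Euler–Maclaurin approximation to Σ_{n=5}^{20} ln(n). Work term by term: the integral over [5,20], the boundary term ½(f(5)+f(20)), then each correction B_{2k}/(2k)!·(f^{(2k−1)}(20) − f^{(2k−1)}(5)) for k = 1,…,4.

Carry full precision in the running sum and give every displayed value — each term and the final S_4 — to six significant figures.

S_4 ≈ 39.1576

Integral: ∫_5^20 ln(x) dx = 36.8675.
½[f(5) + f(20)] = ½[1.60944 + 2.99573] = 2.30259.
Integral + boundary = 39.1700.
Correction k=1: B_{2}/2! · (f^{(1)}(20) − f^{(1)}(5)) = 1/12 · (0.0500000 − 0.200000) = -0.0125000.
Partial sum through k=1: 39.1575.
Correction k=2: B_{4}/4! · (f^{(3)}(20) − f^{(3)}(5)) = −1/720 · (0.000250000 − 0.0160000) = 2.18750e-05.
Partial sum through k=2: 39.1576.
Correction k=3: B_{6}/6! · (f^{(5)}(20) − f^{(5)}(5)) = 1/30240 · (7.50000e-06 − 0.00768000) = -2.53720e-07.
Partial sum through k=3: 39.1576.
Correction k=4: B_{8}/8! · (f^{(7)}(20) − f^{(7)}(5)) = −1/1209600 · (5.62500e-07 − 0.00921600) = 7.61858e-09.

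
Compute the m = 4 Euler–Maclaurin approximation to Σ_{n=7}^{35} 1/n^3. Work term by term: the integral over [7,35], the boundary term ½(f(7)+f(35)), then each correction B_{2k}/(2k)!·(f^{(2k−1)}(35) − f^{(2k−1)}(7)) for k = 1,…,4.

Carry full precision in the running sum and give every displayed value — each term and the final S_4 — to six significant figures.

S_4 ≈ 0.0113686

The integral term ∫_7^35 1/x^3 dx = 0.00979592.
½[f(7) + f(35)] = ½[0.00291545 + 2.33236e-05] = 0.00146939.
Running total after boundary: 0.0112653.
k=1: B_{2}/(2)! × [f^{(1)}(35) − f^{(1)}(7)] = 1/12 × (-1.99917e-06 − (-0.00124948)) = 0.000103957.
Partial sum through k=1: 0.0113693.
k=2: B_{4}/(4)! × [f^{(3)}(35) − f^{(3)}(7)] = −1/720 × (-3.26395e-08 − (-0.000509992)) = -7.08276e-07.
Partial sum through k=2: 0.0113686.
k=3: B_{6}/(6)! × [f^{(5)}(35) − f^{(5)}(7)] = 1/30240 × (-1.11907e-09 − (-0.000437136)) = 1.44555e-08.
Partial sum through k=3: 0.0113686.
k=4: B_{8}/(8)! × [f^{(7)}(35) − f^{(7)}(7)] = −1/1209600 × (-6.57737e-11 − (-0.000642322)) = -5.31020e-10.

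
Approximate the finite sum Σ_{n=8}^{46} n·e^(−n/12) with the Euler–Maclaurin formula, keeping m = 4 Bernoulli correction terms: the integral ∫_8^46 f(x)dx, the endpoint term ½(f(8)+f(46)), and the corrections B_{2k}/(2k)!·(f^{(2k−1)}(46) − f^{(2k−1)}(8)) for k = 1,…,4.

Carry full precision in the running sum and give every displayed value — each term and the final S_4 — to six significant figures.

∫_8^46 x·e^(−x/12) dx evaluates to 108.160.
Boundary: ½(f(8) + f(46)) = ½(4.10734 + 0.995319) = 2.55133.
Running total after boundary: 110.712.
k=1: B_{2}/(2)! × [f^{(1)}(46) − f^{(1)}(8)] = 1/12 × (-0.0613059 − 0.171139) = -0.0193704.
Partial sum through k=1: 110.692.
k=2: B_{4}/(4)! × [f^{(3)}(46) − f^{(3)}(8)] = −1/720 × (-0.000125216 − 0.00831926) = 1.17284e-05.
Partial sum through k=2: 110.692.
k=3: B_{6}/(6)! × [f^{(5)}(46) − f^{(5)}(8)] = 1/30240 × (1.21738e-06 − 0.000107292) = -3.50776e-09.
Partial sum through k=3: 110.692.
k=4: B_{8}/(8)! × [f^{(7)}(46) − f^{(7)}(8)] = −1/1209600 × (2.29467e-08 − 1.08897e-06) = 8.81301e-13.

S_4 ≈ 110.692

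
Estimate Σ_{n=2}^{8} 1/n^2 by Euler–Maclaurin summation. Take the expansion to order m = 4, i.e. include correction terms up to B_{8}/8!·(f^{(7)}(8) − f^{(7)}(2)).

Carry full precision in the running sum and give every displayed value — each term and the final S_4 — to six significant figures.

S_4 ≈ 0.527401

The integral term ∫_2^8 1/x^2 dx = 0.375000.
Boundary: ½(f(2) + f(8)) = ½(0.250000 + 0.0156250) = 0.132812.
Integral + boundary = 0.507812.
Correction k=1: B_{2}/2! · (f^{(1)}(8) − f^{(1)}(2)) = 1/12 · (-0.00390625 − (-0.250000)) = 0.0205078.
Partial sum through k=1: 0.528320.
Correction k=2: B_{4}/4! · (f^{(3)}(8) − f^{(3)}(2)) = −1/720 · (-0.000732422 − (-0.750000)) = -0.00104065.
Partial sum through k=2: 0.527280.
Correction k=3: B_{6}/6! · (f^{(5)}(8) − f^{(5)}(2)) = 1/30240 · (-0.000343323 − (-5.62500)) = 0.000186001.
Partial sum through k=3: 0.527466.
Correction k=4: B_{8}/8! · (f^{(7)}(8) − f^{(7)}(2)) = −1/1209600 · (-0.000300407 − (-78.7500)) = -6.51039e-05.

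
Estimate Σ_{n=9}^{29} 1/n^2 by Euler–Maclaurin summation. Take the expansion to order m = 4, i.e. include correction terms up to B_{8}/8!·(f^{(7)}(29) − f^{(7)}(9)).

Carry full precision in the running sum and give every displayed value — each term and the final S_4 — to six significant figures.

∫_9^29 1/x^2 dx evaluates to 0.0766284.
½[f(9) + f(29)] = ½[0.0123457 + 0.00118906] = 0.00676737.
Running total after boundary: 0.0833957.
k=1: B_{2}/(2)! × [f^{(1)}(29) − f^{(1)}(9)] = 1/12 × (-8.20042e-05 − (-0.00274348)) = 0.000221790.
After k=1: 0.0836175.
k=2: B_{4}/(4)! × [f^{(3)}(29) − f^{(3)}(9)] = −1/720 × (-1.17010e-06 − (-0.000406442)) = -5.62878e-07.
After k=2: 0.0836169.
k=3: B_{6}/(6)! × [f^{(5)}(29) − f^{(5)}(9)] = 1/30240 × (-4.17394e-08 − (-0.000150534)) = 4.97660e-09.
After k=3: 0.0836170.
k=4: B_{8}/(8)! × [f^{(7)}(29) − f^{(7)}(9)] = −1/1209600 × (-2.77932e-09 − (-0.000104073)) = -8.60369e-11.

S_4 ≈ 0.0836170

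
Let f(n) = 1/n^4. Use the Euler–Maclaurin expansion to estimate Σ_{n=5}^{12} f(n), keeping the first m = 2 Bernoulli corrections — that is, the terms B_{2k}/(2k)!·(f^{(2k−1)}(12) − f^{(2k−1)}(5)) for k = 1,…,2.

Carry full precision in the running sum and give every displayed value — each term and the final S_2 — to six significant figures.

S_2 ≈ 0.00340108

The integral term ∫_5^12 1/x^4 dx = 0.00247377.
Boundary: ½(f(5) + f(12)) = ½(0.00160000 + 4.82253e-05) = 0.000824113.
Integral + boundary = 0.00329788.
k=1: B_{2}/(2)! × [f^{(1)}(12) − f^{(1)}(5)] = 1/12 × (-1.60751e-05 − (-0.00128000)) = 0.000105327.
Partial sum through k=1: 0.00340321.
k=2: B_{4}/(4)! × [f^{(3)}(12) − f^{(3)}(5)] = −1/720 × (-3.34898e-06 − (-0.00153600)) = -2.12868e-06.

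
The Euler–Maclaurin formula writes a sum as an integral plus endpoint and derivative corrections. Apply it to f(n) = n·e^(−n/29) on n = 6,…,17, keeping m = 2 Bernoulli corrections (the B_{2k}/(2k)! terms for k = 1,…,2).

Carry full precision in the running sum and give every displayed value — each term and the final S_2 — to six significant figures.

S_2 ≈ 90.1519

The integral term ∫_6^17 x·e^(−x/29) dx = 83.0175.
½[f(6) + f(17)] = ½[4.87862 + 9.45938] = 7.16900.
Integral + boundary = 90.1865.
Order-1 term: 1/12 · (0.230249 − 0.644875) = -0.0345522.
Partial sum through k=1: 90.1519.
Order-2 term: −1/720 · (0.00159705 − 0.00270046) = 1.53251e-06.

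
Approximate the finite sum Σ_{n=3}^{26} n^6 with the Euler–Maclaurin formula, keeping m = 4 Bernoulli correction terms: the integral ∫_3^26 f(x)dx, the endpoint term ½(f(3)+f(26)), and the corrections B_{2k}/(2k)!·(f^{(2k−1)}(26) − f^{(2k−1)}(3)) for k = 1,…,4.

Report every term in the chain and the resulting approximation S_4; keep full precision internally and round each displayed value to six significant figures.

The integral term ∫_3^26 x^6 dx = 1.14740e+09.
½[f(3) + f(26)] = ½[729.000 + 3.08916e+08] = 1.54458e+08.
So far: 1.30186e+09.
Order-1 term: 1/12 · (7.12883e+07 − 1458.00) = 5.94057e+06.
After k=1: 1.30780e+09.
Order-2 term: −1/720 · (2.10912e+06 − 3240.00) = -2924.83.
After k=2: 1.30780e+09.
Order-3 term: 1/30240 · (18720.0 − 2160.00) = 0.547619.
After k=3: 1.30780e+09.
Order-4 term: −1/1209600 · (0.00000 − 0.00000) = 0.00000.

S_4 ≈ 1.30780e+09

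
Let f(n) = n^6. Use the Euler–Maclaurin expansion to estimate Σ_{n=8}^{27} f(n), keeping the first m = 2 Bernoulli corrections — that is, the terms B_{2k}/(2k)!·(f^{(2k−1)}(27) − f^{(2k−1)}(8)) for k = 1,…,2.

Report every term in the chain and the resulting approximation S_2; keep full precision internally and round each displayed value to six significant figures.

The integral term ∫_8^27 x^6 dx = 1.49404e+09.
Endpoint term: (f(8) + f(27))/2 = (262144 + 3.87420e+08)/2 = 1.93841e+08.
So far: 1.68788e+09.
Correction k=1: B_{2}/2! · (f^{(1)}(27) − f^{(1)}(8)) = 1/12 · (8.60934e+07 − 196608) = 7.15807e+06.
Partial sum through k=1: 1.69504e+09.
Correction k=2: B_{4}/4! · (f^{(3)}(27) − f^{(3)}(8)) = −1/720 · (2.36196e+06 − 61440.0) = -3195.17.

S_2 ≈ 1.69503e+09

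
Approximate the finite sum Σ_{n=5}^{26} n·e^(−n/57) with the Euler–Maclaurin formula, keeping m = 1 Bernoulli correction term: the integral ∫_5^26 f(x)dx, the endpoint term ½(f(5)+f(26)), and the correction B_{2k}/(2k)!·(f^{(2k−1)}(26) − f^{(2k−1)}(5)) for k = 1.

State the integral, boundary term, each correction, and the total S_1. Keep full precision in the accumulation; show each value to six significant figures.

The integral term ∫_5^26 x·e^(−x/57) dx = 239.055.
Endpoint term: (f(5) + f(26))/2 = (4.58009 + 16.4768)/2 = 10.5285.
Integral + boundary = 249.584.
k=1: B_{2}/(2)! × [f^{(1)}(26) − f^{(1)}(5)] = 1/12 × (0.344657 − 0.835666) = -0.0409173.

S_1 ≈ 249.543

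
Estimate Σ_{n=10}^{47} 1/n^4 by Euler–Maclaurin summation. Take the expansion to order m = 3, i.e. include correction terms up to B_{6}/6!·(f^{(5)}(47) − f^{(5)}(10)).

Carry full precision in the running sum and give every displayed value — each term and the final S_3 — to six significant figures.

S_3 ≈ 0.000383541

∫_10^47 1/x^4 dx evaluates to 0.000330123.
Boundary: ½(f(10) + f(47)) = ½(0.000100000 + 2.04931e-07) = 5.01025e-05.
So far: 0.000380225.
k=1: B_{2}/(2)! × [f^{(1)}(47) − f^{(1)}(10)] = 1/12 × (-1.74410e-08 − (-4.00000e-05)) = 3.33188e-06.
Running total after k=1: 0.000383557.
k=2: B_{4}/(4)! × [f^{(3)}(47) − f^{(3)}(10)] = −1/720 × (-2.36862e-10 − (-1.20000e-05)) = -1.66663e-08.
Running total after k=2: 0.000383540.
k=3: B_{6}/(6)! × [f^{(5)}(47) − f^{(5)}(10)] = 1/30240 × (-6.00466e-12 − (-6.72000e-06)) = 2.22222e-10.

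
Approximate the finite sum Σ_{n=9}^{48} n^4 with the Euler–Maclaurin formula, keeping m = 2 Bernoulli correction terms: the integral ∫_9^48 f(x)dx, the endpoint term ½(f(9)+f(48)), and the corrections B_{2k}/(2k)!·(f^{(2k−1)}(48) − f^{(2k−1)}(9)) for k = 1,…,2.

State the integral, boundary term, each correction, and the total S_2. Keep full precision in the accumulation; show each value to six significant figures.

Integral: ∫_9^48 x^4 dx = 5.09490e+07.
½[f(9) + f(48)] = ½[6561.00 + 5.30842e+06] = 2.65749e+06.
So far: 5.36065e+07.
k=1: B_{2}/(2)! × [f^{(1)}(48) − f^{(1)}(9)] = 1/12 × (442368 − 2916.00) = 36621.0.
Running total after k=1: 5.36431e+07.
k=2: B_{4}/(4)! × [f^{(3)}(48) − f^{(3)}(9)] = −1/720 × (1152.00 − 216.000) = -1.30000.

S_2 ≈ 5.36431e+07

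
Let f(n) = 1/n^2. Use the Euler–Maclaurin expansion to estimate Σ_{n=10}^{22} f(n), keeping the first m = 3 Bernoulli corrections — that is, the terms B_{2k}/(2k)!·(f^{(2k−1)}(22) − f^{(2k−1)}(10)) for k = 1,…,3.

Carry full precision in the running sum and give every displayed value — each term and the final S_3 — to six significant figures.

S_3 ≈ 0.0607292

Integral: ∫_10^22 1/x^2 dx = 0.0545455.
Boundary: ½(f(10) + f(22)) = ½(0.0100000 + 0.00206612) = 0.00603306.
Integral + boundary = 0.0605785.
Order-1 term: 1/12 · (-0.000187829 − (-0.00200000)) = 0.000151014.
Partial sum through k=1: 0.0607295.
Order-2 term: −1/720 · (-4.65691e-06 − (-0.000240000)) = -3.26865e-07.
Partial sum through k=2: 0.0607292.
Order-3 term: 1/30240 · (-2.88651e-07 − (-7.20000e-05)) = 2.37141e-09.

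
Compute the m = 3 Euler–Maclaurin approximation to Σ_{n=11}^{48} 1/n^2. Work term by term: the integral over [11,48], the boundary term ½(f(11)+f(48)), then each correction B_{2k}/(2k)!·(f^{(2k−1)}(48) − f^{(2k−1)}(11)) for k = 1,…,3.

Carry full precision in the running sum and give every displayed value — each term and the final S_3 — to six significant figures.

∫_11^48 1/x^2 dx evaluates to 0.0700758.
½[f(11) + f(48)] = ½[0.00826446 + 0.000434028] = 0.00434925.
So far: 0.0744250.
Order-1 term: 1/12 · (-1.80845e-05 − (-0.00150263)) = 0.000123712.
Running total after k=1: 0.0745487.
Order-2 term: −1/720 · (-9.41901e-08 − (-0.000149021)) = -2.06843e-07.
Running total after k=2: 0.0745485.
Order-3 term: 1/30240 · (-1.22643e-09 − (-3.69474e-05)) = 1.22176e-09.

S_3 ≈ 0.0745485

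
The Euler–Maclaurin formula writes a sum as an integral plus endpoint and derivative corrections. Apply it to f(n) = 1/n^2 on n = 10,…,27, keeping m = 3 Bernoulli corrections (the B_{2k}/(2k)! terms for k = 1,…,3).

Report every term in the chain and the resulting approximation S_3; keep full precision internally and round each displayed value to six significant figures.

S_3 ≈ 0.0688067

Integral: ∫_10^27 1/x^2 dx = 0.0629630.
Endpoint term: (f(10) + f(27))/2 = (0.0100000 + 0.00137174)/2 = 0.00568587.
So far: 0.0686488.
k=1: B_{2}/(2)! × [f^{(1)}(27) − f^{(1)}(10)] = 1/12 × (-0.000101611 − (-0.00200000)) = 0.000158199.
Running total after k=1: 0.0688070.
k=2: B_{4}/(4)! × [f^{(3)}(27) − f^{(3)}(10)] = −1/720 × (-1.67260e-06 − (-0.000240000)) = -3.31010e-07.
Running total after k=2: 0.0688067.
k=3: B_{6}/(6)! × [f^{(5)}(27) − f^{(5)}(10)] = 1/30240 × (-6.88313e-08 − (-7.20000e-05)) = 2.37868e-09.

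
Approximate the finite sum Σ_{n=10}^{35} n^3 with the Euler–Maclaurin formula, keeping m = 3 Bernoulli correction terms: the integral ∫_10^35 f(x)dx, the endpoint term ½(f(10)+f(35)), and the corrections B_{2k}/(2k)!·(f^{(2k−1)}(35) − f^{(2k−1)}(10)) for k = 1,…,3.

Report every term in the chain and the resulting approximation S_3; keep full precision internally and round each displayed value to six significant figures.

∫_10^35 x^3 dx evaluates to 372656.
Boundary: ½(f(10) + f(35)) = ½(1000.00 + 42875.0) = 21937.5.
Integral + boundary = 394594.
Correction k=1: B_{2}/2! · (f^{(1)}(35) − f^{(1)}(10)) = 1/12 · (3675.00 − 300.000) = 281.250.
Partial sum through k=1: 394875.
Correction k=2: B_{4}/4! · (f^{(3)}(35) − f^{(3)}(10)) = −1/720 · (6.00000 − 6.00000) = 0.00000.
Partial sum through k=2: 394875.
Correction k=3: B_{6}/6! · (f^{(5)}(35) − f^{(5)}(10)) = 1/30240 · (0.00000 − 0.00000) = 0.00000.

S_3 ≈ 394875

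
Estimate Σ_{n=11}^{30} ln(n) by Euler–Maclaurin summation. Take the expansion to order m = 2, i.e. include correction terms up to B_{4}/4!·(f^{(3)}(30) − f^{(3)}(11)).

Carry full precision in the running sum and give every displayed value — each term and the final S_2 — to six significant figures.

The integral term ∫_11^30 ln(x) dx = 56.6591.
Endpoint term: (f(11) + f(30))/2 = (2.39790 + 3.40120)/2 = 2.89955.
Running total after boundary: 59.5586.
Order-1 term: 1/12 · (0.0333333 − 0.0909091) = -0.00479798.
After k=1: 59.5538.
Order-2 term: −1/720 · (7.40741e-05 − 0.00150263) = 1.98410e-06.

S_2 ≈ 59.5538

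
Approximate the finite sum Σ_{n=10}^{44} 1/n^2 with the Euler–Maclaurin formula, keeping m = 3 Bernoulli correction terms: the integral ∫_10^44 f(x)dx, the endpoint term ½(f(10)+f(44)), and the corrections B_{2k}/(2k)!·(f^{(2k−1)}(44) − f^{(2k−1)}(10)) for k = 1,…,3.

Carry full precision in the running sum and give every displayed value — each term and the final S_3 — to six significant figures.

S_3 ≈ 0.0826954

∫_10^44 1/x^2 dx evaluates to 0.0772727.
Boundary: ½(f(10) + f(44)) = ½(0.0100000 + 0.000516529) = 0.00525826.
Integral + boundary = 0.0825310.
Order-1 term: 1/12 · (-2.34786e-05 − (-0.00200000)) = 0.000164710.
Partial sum through k=1: 0.0826957.
Order-2 term: −1/720 · (-1.45528e-07 − (-0.000240000)) = -3.33131e-07.
Partial sum through k=2: 0.0826954.
Order-3 term: 1/30240 · (-2.25509e-09 − (-7.20000e-05)) = 2.38088e-09.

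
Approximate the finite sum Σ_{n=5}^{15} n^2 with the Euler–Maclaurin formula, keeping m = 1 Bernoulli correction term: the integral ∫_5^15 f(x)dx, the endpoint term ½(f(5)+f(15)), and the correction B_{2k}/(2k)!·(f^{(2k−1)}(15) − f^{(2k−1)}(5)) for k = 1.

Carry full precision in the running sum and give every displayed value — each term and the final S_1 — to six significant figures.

Integral: ∫_5^15 x^2 dx = 1083.33.
Boundary: ½(f(5) + f(15)) = ½(25.0000 + 225.000) = 125.000.
So far: 1208.33.
Order-1 term: 1/12 · (30.0000 − 10.0000) = 1.66667.

S_1 ≈ 1210.00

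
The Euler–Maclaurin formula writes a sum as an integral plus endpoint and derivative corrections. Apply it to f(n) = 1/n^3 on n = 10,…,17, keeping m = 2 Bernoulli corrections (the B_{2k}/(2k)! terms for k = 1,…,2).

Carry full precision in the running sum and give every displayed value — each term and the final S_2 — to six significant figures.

S_2 ≈ 0.00389359

Integral: ∫_10^17 1/x^3 dx = 0.00326990.
Endpoint term: (f(10) + f(17))/2 = (0.00100000 + 0.000203542)/2 = 0.000601771.
So far: 0.00387167.
Order-1 term: 1/12 · (-3.59191e-05 − (-0.000300000)) = 2.20067e-05.
Running total after k=1: 0.00389367.
Order-2 term: −1/720 · (-2.48575e-06 − (-6.00000e-05)) = -7.98809e-08.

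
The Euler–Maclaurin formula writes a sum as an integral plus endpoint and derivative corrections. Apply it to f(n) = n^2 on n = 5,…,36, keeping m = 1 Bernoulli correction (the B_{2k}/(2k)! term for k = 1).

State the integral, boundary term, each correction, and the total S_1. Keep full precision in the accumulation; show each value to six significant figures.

The integral term ∫_5^36 x^2 dx = 15510.3.
½[f(5) + f(36)] = ½[25.0000 + 1296.00] = 660.500.
Running total after boundary: 16170.8.
Correction k=1: B_{2}/2! · (f^{(1)}(36) − f^{(1)}(5)) = 1/12 · (72.0000 − 10.0000) = 5.16667.

S_1 ≈ 16176.0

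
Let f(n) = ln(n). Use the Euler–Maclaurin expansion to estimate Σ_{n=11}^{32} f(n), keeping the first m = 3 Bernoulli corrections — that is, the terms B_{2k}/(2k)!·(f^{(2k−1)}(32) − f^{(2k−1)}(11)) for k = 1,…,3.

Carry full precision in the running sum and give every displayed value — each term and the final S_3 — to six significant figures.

S_3 ≈ 66.4535

Integral: ∫_11^32 ln(x) dx = 63.5267.
Endpoint term: (f(11) + f(32))/2 = (2.39790 + 3.46574)/2 = 2.93182.
Integral + boundary = 66.4585.
Correction k=1: B_{2}/2! · (f^{(1)}(32) − f^{(1)}(11)) = 1/12 · (0.0312500 − 0.0909091) = -0.00497159.
Partial sum through k=1: 66.4535.
Correction k=2: B_{4}/4! · (f^{(3)}(32) − f^{(3)}(11)) = −1/720 · (6.10352e-05 − 0.00150263) = 2.00221e-06.
Partial sum through k=2: 66.4535.
Correction k=3: B_{6}/6! · (f^{(5)}(32) − f^{(5)}(11)) = 1/30240 · (7.15256e-07 − 0.000149021) = -4.90429e-09.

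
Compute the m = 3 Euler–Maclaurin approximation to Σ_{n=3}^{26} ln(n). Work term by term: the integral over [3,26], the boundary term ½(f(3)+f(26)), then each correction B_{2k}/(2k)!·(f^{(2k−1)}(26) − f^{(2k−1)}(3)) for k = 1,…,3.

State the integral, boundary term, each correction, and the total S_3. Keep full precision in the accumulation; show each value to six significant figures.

∫_3^26 ln(x) dx evaluates to 58.4147.
Endpoint term: (f(3) + f(26))/2 = (1.09861 + 3.25810)/2 = 2.17835.
Running total after boundary: 60.5930.
Correction k=1: B_{2}/2! · (f^{(1)}(26) − f^{(1)}(3)) = 1/12 · (0.0384615 − 0.333333) = -0.0245726.
Partial sum through k=1: 60.5685.
Correction k=2: B_{4}/4! · (f^{(3)}(26) − f^{(3)}(3)) = −1/720 · (0.000113792 − 0.0740741) = 0.000102723.
Partial sum through k=2: 60.5686.
Correction k=3: B_{6}/6! · (f^{(5)}(26) − f^{(5)}(3)) = 1/30240 · (2.01997e-06 − 0.0987654) = -3.26599e-06.

S_3 ≈ 60.5686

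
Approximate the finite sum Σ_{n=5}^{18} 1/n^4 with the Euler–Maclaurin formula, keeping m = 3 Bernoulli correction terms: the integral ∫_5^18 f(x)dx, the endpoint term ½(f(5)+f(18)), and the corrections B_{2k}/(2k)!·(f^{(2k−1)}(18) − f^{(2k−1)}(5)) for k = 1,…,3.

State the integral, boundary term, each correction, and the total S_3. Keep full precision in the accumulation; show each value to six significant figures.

S_3 ≈ 0.00351874

∫_5^18 1/x^4 dx evaluates to 0.00260951.
Boundary: ½(f(5) + f(18)) = ½(0.00160000 + 9.52599e-06) = 0.000804763.
Integral + boundary = 0.00341427.
Correction k=1: B_{2}/2! · (f^{(1)}(18) − f^{(1)}(5)) = 1/12 · (-2.11689e-06 − (-0.00128000)) = 0.000106490.
After k=1: 0.00352076.
Correction k=2: B_{4}/4! · (f^{(3)}(18) − f^{(3)}(5)) = −1/720 · (-1.96008e-07 − (-0.00153600)) = -2.13306e-06.
After k=2: 0.00351863.
Correction k=3: B_{6}/6! · (f^{(5)}(18) − f^{(5)}(5)) = 1/30240 · (-3.38779e-08 − (-0.00344064)) = 1.13777e-07.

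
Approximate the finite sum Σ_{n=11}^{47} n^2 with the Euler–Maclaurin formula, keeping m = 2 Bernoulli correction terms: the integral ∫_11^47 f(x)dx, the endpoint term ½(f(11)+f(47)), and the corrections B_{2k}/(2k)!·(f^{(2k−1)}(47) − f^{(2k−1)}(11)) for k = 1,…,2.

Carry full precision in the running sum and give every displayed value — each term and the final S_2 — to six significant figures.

The integral term ∫_11^47 x^2 dx = 34164.0.
Endpoint term: (f(11) + f(47))/2 = (121.000 + 2209.00)/2 = 1165.00.
Running total after boundary: 35329.0.
Order-1 term: 1/12 · (94.0000 − 22.0000) = 6.00000.
Running total after k=1: 35335.0.
Order-2 term: −1/720 · (0.00000 − 0.00000) = 0.00000.

S_2 ≈ 35335.0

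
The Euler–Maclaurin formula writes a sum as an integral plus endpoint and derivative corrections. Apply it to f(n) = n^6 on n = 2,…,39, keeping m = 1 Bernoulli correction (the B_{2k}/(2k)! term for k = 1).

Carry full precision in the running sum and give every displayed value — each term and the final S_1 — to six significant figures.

S_1 ≈ 2.14089e+10

The integral term ∫_2^39 x^6 dx = 1.96044e+10.
Boundary: ½(f(2) + f(39)) = ½(64.0000 + 3.51874e+09) = 1.75937e+09.
Running total after boundary: 2.13638e+10.
Order-1 term: 1/12 · (5.41345e+08 − 192.000) = 4.51121e+07.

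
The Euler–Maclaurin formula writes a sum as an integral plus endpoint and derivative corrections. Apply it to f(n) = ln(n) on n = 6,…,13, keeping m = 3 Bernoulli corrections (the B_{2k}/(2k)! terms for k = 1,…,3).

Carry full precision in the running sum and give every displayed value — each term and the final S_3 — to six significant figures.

S_3 ≈ 17.7647

Integral: ∫_6^13 ln(x) dx = 15.5938.
½[f(6) + f(13)] = ½[1.79176 + 2.56495] = 2.17835.
So far: 17.7721.
Correction k=1: B_{2}/2! · (f^{(1)}(13) − f^{(1)}(6)) = 1/12 · (0.0769231 − 0.166667) = -0.00747863.
After k=1: 17.7647.
Correction k=2: B_{4}/4! · (f^{(3)}(13) − f^{(3)}(6)) = −1/720 · (0.000910332 − 0.00925926) = 1.15957e-05.
After k=2: 17.7647.
Correction k=3: B_{6}/6! · (f^{(5)}(13) − f^{(5)}(6)) = 1/30240 · (6.46390e-05 − 0.00308642) = -9.99266e-08.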